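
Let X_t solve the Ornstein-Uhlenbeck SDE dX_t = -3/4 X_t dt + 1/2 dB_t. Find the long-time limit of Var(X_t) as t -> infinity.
lim Var(X_t) = 1/6

The OU SDE dX = -theta X dt + sigma dB admits the integrating factor exp(theta t): d(exp(theta t) X_t) = sigma exp(theta t) dB_t. Integrating from 0 to t gives X_t = x_0 * exp(-theta t) + sigma * int_0^t exp(-theta (t-s)) dB_s for any initial x_0. The Itô integral has variance (by the Itô isometry) sigma^2 * int_0^t exp(-2 theta (t - s)) ds = sigma^2 * (1 - exp(-2 theta t)) / (2 theta), independent of x_0.
With theta = 3/4, sigma = 1/2:
  Var(X_t) = (1/2)^2 * (1 - exp(-2*3/4 t)) / (2 * 3/4) = 1/6 - exp(-3*t/2)/6.
As t -> infinity, exp(-2*3/4 t) -> 0, so the stationary variance is sigma^2 / (2 theta) = 1/6.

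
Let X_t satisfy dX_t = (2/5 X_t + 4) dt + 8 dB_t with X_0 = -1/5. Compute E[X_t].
E[X_t] = 49*exp(2*t/5)/5 - 10

Taking expectations and using E[dB_t] = 0, the mean m(t) = E[X_t] satisfies the ODE m'(t) = a m(t) + b with m(0) = x_0. With a = 2/5, b = 4, x_0 = -1/5, the solution is
  m(t) = x_0 * exp(a t) + (b/a) * (exp(a t) - 1)
       = (-1/5) * exp((2/5) t) + (4/(2/5)) * (exp((2/5) t) - 1)
       = 49*exp(2*t/5)/5 - 10.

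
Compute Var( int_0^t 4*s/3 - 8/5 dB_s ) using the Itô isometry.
Var = 16*t*(25*t^2 - 90*t + 108)/675

The Itô integral of a deterministic integrand f(s) has mean 0 because each increment f(s) * (B_{s+ds} - B_s) has mean 0. By the Itô isometry:
  Var( int_0^t f(s) dB_s ) = E[ (int_0^t f(s) dB_s)^2 ] = int_0^t f(s)^2 ds.
Here f(s) = 4*s/3 - 8/5, so f(s)^2 = 16*(5*s - 6)^2/225. Integrate:
  int_0^t (16*(5*s - 6)^2/225) ds = 16*t*(25*t^2 - 90*t + 108)/675.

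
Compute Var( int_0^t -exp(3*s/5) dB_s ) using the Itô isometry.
Var = 5*exp(6*t/5)/6 - 5/6

The Itô integral of a deterministic integrand f(s) has mean 0 because each increment f(s) * (B_{s+ds} - B_s) has mean 0. By the Itô isometry:
  Var( int_0^t f(s) dB_s ) = E[ (int_0^t f(s) dB_s)^2 ] = int_0^t f(s)^2 ds.
Here f(s) = -exp(3*s/5), so f(s)^2 = exp(6*s/5). Integrate:
  int_0^t (exp(6*s/5)) ds = 5*exp(6*t/5)/6 - 5/6.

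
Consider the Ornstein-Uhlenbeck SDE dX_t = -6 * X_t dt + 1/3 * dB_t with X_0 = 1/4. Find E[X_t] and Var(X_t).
E[X_t] = exp(-6*t)/4; Var(X_t) = 1/108 - exp(-12*t)/108

The OU SDE dX = -theta X dt + sigma dB admits the integrating factor exp(theta t): d(exp(theta t) X_t) = sigma exp(theta t) dB_t. Integrating from 0 to t:
  X_t = x_0 * exp(-theta t) + sigma * int_0^t exp(-theta (t-s)) dB_s.
The Itô integral has mean 0 and (by the Itô isometry) variance sigma^2 * int_0^t exp(-2 theta (t - s)) ds = sigma^2 * (1 - exp(-2 theta t)) / (2 theta).
With theta = 6, sigma = 1/3, x_0 = 1/4:
  E[X_t] = 1/4 * exp(-6 t) = exp(-6*t)/4
  Var(X_t) = (1/3)^2 * (1 - exp(-2*6 t)) / (2 * 6) = 1/108 - exp(-12*t)/108.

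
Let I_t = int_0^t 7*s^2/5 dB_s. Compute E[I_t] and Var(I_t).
E[I_t] = 0; Var(I_t) = 49*t^5/125

The Itô integral of a deterministic integrand f(s) has mean 0 because each increment f(s) * (B_{s+ds} - B_s) has mean 0. By the Itô isometry:
  Var( int_0^t f(s) dB_s ) = E[ (int_0^t f(s) dB_s)^2 ] = int_0^t f(s)^2 ds.
Here f(s) = 7*s^2/5, so f(s)^2 = 49*s^4/25. Integrate:
  int_0^t (49*s^4/25) ds = 49*t^5/125.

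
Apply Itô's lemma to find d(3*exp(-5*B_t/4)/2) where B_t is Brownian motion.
d(3*exp(-5*B_t/4)/2) = (75*exp(-5*B_t/4)/64) dt + (-15*exp(-5*B_t/4)/8) dB_t

Itô's formula for f(B_t) gives d f(B_t) = f'(B_t) dB_t + (1/2) f''(B_t) dt. Compute derivatives of f(x) = 3*exp(-5*x/4)/2:
  f'(x)  = -15*exp(-5*x/4)/8
  f''(x) = 75*exp(-5*x/4)/32
Substitute x = B_t and multiply the f'' term by 1/2:
  drift     = (1/2) * (75*exp(-5*x/4)/32) evaluated at B_t = 75*exp(-5*B_t/4)/64
  diffusion = (-15*exp(-5*x/4)/8) evaluated at B_t = -15*exp(-5*B_t/4)/8
Therefore d(3*exp(-5*B_t/4)/2) = (75*exp(-5*B_t/4)/64) dt + (-15*exp(-5*B_t/4)/8) dB_t.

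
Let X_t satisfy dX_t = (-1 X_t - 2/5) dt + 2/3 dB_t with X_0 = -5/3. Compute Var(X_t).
Var(X_t) = 2/9 - 2*exp(-2*t)/9

The variance V(t) = Var(X_t) satisfies V'(t) = 2 a V(t) + c^2 with V(0) = 0 (drift coefficient is linear in X, diffusion is constant). With a = -1, c = 2/3, the solution is
  V(t) = (c^2 / (2 a)) * (exp(2 a t) - 1)
       = ((2/3)^2 / (2*(-1))) * (exp((-2) t) - 1)
       = 2/9 - 2*exp(-2*t)/9.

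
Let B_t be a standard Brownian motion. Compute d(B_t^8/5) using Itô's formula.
d(B_t^8/5) = (28*B_t^6/5) dt + (8*B_t^7/5) dB_t

Itô's formula for f(B_t) gives d f(B_t) = f'(B_t) dB_t + (1/2) f''(B_t) dt. Compute derivatives of f(x) = x^8/5:
  f'(x)  = 8*x^7/5
  f''(x) = 56*x^6/5
Substitute x = B_t and multiply the f'' term by 1/2:
  drift     = (1/2) * (56*x^6/5) evaluated at B_t = 28*B_t^6/5
  diffusion = (8*x^7/5) evaluated at B_t = 8*B_t^7/5
Therefore d(B_t^8/5) = (28*B_t^6/5) dt + (8*B_t^7/5) dB_t.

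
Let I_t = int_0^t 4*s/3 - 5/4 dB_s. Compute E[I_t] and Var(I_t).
E[I_t] = 0; Var(I_t) = t*(256*t^2 - 720*t + 675)/432

The Itô integral of a deterministic integrand f(s) has mean 0 because each increment f(s) * (B_{s+ds} - B_s) has mean 0. By the Itô isometry:
  Var( int_0^t f(s) dB_s ) = E[ (int_0^t f(s) dB_s)^2 ] = int_0^t f(s)^2 ds.
Here f(s) = 4*s/3 - 5/4, so f(s)^2 = (16*s - 15)^2/144. Integrate:
  int_0^t ((16*s - 15)^2/144) ds = t*(256*t^2 - 720*t + 675)/432.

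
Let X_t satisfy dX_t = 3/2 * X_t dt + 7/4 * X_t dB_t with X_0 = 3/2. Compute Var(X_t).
Var(X_t) = 9*(exp(49*t/16) - 1)*exp(3*t)/4

For GBM dX = mu X dt + sigma X dB with X_0 = x_0, apply Itô to Y = log X: dY = (mu - sigma^2/2) dt + sigma dB, so Y_t = log(x_0) + (mu - sigma^2/2) t + sigma B_t and hence X_t = x_0 * exp((mu - sigma^2/2) t + sigma B_t).
With mu = 3/2, sigma = 7/4, x_0 = 3/2, this gives:
  X_t = 3/2 * exp((-1/32) * t + (7/4) * B_t).
Since sigma*B_t ~ Normal(0, sigma^2 t), E[exp(sigma*B_t)] = exp(sigma^2 t / 2); so E[X_t] = x_0 * exp((mu - sigma^2/2) t) * exp(sigma^2 t / 2) = x_0 * exp(mu t) = 3*exp(3*t/2)/2.
Var(X_t) = E[X_t^2] - (E[X_t])^2 = x_0^2 * exp(2 mu t) * (exp(sigma^2 t) - 1) = 9*(exp(49*t/16) - 1)*exp(3*t)/4.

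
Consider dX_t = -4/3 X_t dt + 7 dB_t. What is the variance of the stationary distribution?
lim Var(X_t) = 147/8

The OU SDE dX = -theta X dt + sigma dB admits the integrating factor exp(theta t): d(exp(theta t) X_t) = sigma exp(theta t) dB_t. Integrating from 0 to t gives X_t = x_0 * exp(-theta t) + sigma * int_0^t exp(-theta (t-s)) dB_s for any initial x_0. The Itô integral has variance (by the Itô isometry) sigma^2 * int_0^t exp(-2 theta (t - s)) ds = sigma^2 * (1 - exp(-2 theta t)) / (2 theta), independent of x_0.
With theta = 4/3, sigma = 7:
  Var(X_t) = (7)^2 * (1 - exp(-2*4/3 t)) / (2 * 4/3) = 147/8 - 147*exp(-8*t/3)/8.
As t -> infinity, exp(-2*4/3 t) -> 0, so the stationary variance is sigma^2 / (2 theta) = 147/8.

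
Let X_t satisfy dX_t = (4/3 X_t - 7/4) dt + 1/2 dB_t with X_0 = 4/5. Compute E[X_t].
E[X_t] = 21/16 - 41*exp(4*t/3)/80

Taking expectations and using E[dB_t] = 0, the mean m(t) = E[X_t] satisfies the ODE m'(t) = a m(t) + b with m(0) = x_0. With a = 4/3, b = -7/4, x_0 = 4/5, the solution is
  m(t) = x_0 * exp(a t) + (b/a) * (exp(a t) - 1)
       = (4/5) * exp((4/3) t) + ((-7/4)/(4/3)) * (exp((4/3) t) - 1)
       = 21/16 - 41*exp(4*t/3)/80.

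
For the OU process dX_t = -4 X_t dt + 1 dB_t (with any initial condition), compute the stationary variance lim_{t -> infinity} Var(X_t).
lim Var(X_t) = 1/8

The OU SDE dX = -theta X dt + sigma dB admits the integrating factor exp(theta t): d(exp(theta t) X_t) = sigma exp(theta t) dB_t. Integrating from 0 to t gives X_t = x_0 * exp(-theta t) + sigma * int_0^t exp(-theta (t-s)) dB_s for any initial x_0. The Itô integral has variance (by the Itô isometry) sigma^2 * int_0^t exp(-2 theta (t - s)) ds = sigma^2 * (1 - exp(-2 theta t)) / (2 theta), independent of x_0.
With theta = 4, sigma = 1:
  Var(X_t) = (1)^2 * (1 - exp(-2*4 t)) / (2 * 4) = 1/8 - exp(-8*t)/8.
As t -> infinity, exp(-2*4 t) -> 0, so the stationary variance is sigma^2 / (2 theta) = 1/8.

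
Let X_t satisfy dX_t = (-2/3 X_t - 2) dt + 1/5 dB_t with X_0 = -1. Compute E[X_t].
E[X_t] = -3 + 2*exp(-2*t/3)

Taking expectations and using E[dB_t] = 0, the mean m(t) = E[X_t] satisfies the ODE m'(t) = a m(t) + b with m(0) = x_0. With a = -2/3, b = -2, x_0 = -1, the solution is
  m(t) = x_0 * exp(a t) + (b/a) * (exp(a t) - 1)
       = (-1) * exp((-2/3) t) + ((-2)/(-2/3)) * (exp((-2/3) t) - 1)
       = -3 + 2*exp(-2*t/3).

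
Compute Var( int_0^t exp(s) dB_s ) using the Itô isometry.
Var = exp(2*t)/2 - 1/2

The Itô integral of a deterministic integrand f(s) has mean 0 because each increment f(s) * (B_{s+ds} - B_s) has mean 0. By the Itô isometry:
  Var( int_0^t f(s) dB_s ) = E[ (int_0^t f(s) dB_s)^2 ] = int_0^t f(s)^2 ds.
Here f(s) = exp(s), so f(s)^2 = exp(2*s). Integrate:
  int_0^t (exp(2*s)) ds = exp(2*t)/2 - 1/2.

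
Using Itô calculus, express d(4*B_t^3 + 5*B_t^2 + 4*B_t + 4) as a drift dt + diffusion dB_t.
d(4*B_t^3 + 5*B_t^2 + 4*B_t + 4) = (12*B_t + 5) dt + (12*B_t^2 + 10*B_t + 4) dB_t

Itô's formula for f(B_t) gives d f(B_t) = f'(B_t) dB_t + (1/2) f''(B_t) dt. Compute derivatives of f(x) = 4*x^3 + 5*x^2 + 4*x + 4:
  f'(x)  = 12*x^2 + 10*x + 4
  f''(x) = 24*x + 10
Substitute x = B_t and multiply the f'' term by 1/2:
  drift     = (1/2) * (24*x + 10) evaluated at B_t = 12*B_t + 5
  diffusion = (12*x^2 + 10*x + 4) evaluated at B_t = 12*B_t^2 + 10*B_t + 4
Therefore d(4*B_t^3 + 5*B_t^2 + 4*B_t + 4) = (12*B_t + 5) dt + (12*B_t^2 + 10*B_t + 4) dB_t.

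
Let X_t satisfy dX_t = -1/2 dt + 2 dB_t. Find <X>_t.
<X>_t = 4*t

For an Itô process dX_t = a(t) dt + b(t) dB_t, the quadratic variation is <X>_t = int_0^t b(s)^2 ds (the drift term does not contribute). Here b(s) = 2, so
  b(s)^2 = 4.
Integrating from 0 to t:
  <X>_t = int_0^t (4) ds = 4*t.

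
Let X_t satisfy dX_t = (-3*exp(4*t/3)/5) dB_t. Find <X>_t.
<X>_t = 27*exp(8*t/3)/200 - 27/200

For an Itô process dX_t = a(t) dt + b(t) dB_t, the quadratic variation is <X>_t = int_0^t b(s)^2 ds (the drift term does not contribute). Here b(s) = -3*exp(4*s/3)/5, so
  b(s)^2 = 9*exp(8*s/3)/25.
Integrating from 0 to t:
  <X>_t = int_0^t (9*exp(8*s/3)/25) ds = 27*exp(8*t/3)/200 - 27/200.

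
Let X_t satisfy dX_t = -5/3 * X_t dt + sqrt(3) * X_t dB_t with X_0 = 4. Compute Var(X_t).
Var(X_t) = (16*exp(3*t) - 16)*exp(-10*t/3)

For GBM dX = mu X dt + sigma X dB with X_0 = x_0, apply Itô to Y = log X: dY = (mu - sigma^2/2) dt + sigma dB, so Y_t = log(x_0) + (mu - sigma^2/2) t + sigma B_t and hence X_t = x_0 * exp((mu - sigma^2/2) t + sigma B_t).
With mu = -5/3, sigma = sqrt(3), x_0 = 4, this gives:
  X_t = 4 * exp((-19/6) * t + (sqrt(3)) * B_t).
Since sigma*B_t ~ Normal(0, sigma^2 t), E[exp(sigma*B_t)] = exp(sigma^2 t / 2); so E[X_t] = x_0 * exp((mu - sigma^2/2) t) * exp(sigma^2 t / 2) = x_0 * exp(mu t) = 4*exp(-5*t/3).
Var(X_t) = E[X_t^2] - (E[X_t])^2 = x_0^2 * exp(2 mu t) * (exp(sigma^2 t) - 1) = (16*exp(3*t) - 16)*exp(-10*t/3).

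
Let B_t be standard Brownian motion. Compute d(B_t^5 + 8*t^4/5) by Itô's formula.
d(B_t^5 + 8*t^4/5) = (10*B_t^3 + 32*t^3/5) dt + (5*B_t^4) dB_t

Itô's formula for f(t, x): d f(t, B_t) = (f_t + (1/2) f_xx) dt + f_x dB_t. Compute partials of f(t, x) = 8*t^4/5 + x^5:
  f_t(t,x)  = 32*t^3/5
  f_x(t,x)  = 5*x^4
  f_xx(t,x) = 20*x^3
Assemble drift = f_t + (1/2) f_xx = 32*t^3/5 + 10*x^3 and diffusion = f_x = 5*x^4. Substituting x = B_t:
  d(B_t^5 + 8*t^4/5) = (10*B_t^3 + 32*t^3/5) dt + (5*B_t^4) dB_t.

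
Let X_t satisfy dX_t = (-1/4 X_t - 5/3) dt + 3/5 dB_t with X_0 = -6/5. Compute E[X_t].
E[X_t] = -20/3 + 82*exp(-t/4)/15

Taking expectations and using E[dB_t] = 0, the mean m(t) = E[X_t] satisfies the ODE m'(t) = a m(t) + b with m(0) = x_0. With a = -1/4, b = -5/3, x_0 = -6/5, the solution is
  m(t) = x_0 * exp(a t) + (b/a) * (exp(a t) - 1)
       = (-6/5) * exp((-1/4) t) + ((-5/3)/(-1/4)) * (exp((-1/4) t) - 1)
       = -20/3 + 82*exp(-t/4)/15.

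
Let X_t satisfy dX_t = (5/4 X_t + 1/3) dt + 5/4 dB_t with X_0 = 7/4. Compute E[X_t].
E[X_t] = 121*exp(5*t/4)/60 - 4/15

Taking expectations and using E[dB_t] = 0, the mean m(t) = E[X_t] satisfies the ODE m'(t) = a m(t) + b with m(0) = x_0. With a = 5/4, b = 1/3, x_0 = 7/4, the solution is
  m(t) = x_0 * exp(a t) + (b/a) * (exp(a t) - 1)
       = (7/4) * exp((5/4) t) + ((1/3)/(5/4)) * (exp((5/4) t) - 1)
       = 121*exp(5*t/4)/60 - 4/15.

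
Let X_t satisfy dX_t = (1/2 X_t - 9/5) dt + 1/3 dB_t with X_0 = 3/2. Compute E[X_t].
E[X_t] = 18/5 - 21*exp(t/2)/10

Taking expectations and using E[dB_t] = 0, the mean m(t) = E[X_t] satisfies the ODE m'(t) = a m(t) + b with m(0) = x_0. With a = 1/2, b = -9/5, x_0 = 3/2, the solution is
  m(t) = x_0 * exp(a t) + (b/a) * (exp(a t) - 1)
       = (3/2) * exp((1/2) t) + ((-9/5)/(1/2)) * (exp((1/2) t) - 1)
       = 18/5 - 21*exp(t/2)/10.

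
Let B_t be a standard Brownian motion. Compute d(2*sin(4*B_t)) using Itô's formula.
d(2*sin(4*B_t)) = (-16*sin(4*B_t)) dt + (8*cos(4*B_t)) dB_t

Itô's formula for f(B_t) gives d f(B_t) = f'(B_t) dB_t + (1/2) f''(B_t) dt. Compute derivatives of f(x) = 2*sin(4*x):
  f'(x)  = 8*cos(4*x)
  f''(x) = -32*sin(4*x)
Substitute x = B_t and multiply the f'' term by 1/2:
  drift     = (1/2) * (-32*sin(4*x)) evaluated at B_t = -16*sin(4*B_t)
  diffusion = (8*cos(4*x)) evaluated at B_t = 8*cos(4*B_t)
Therefore d(2*sin(4*B_t)) = (-16*sin(4*B_t)) dt + (8*cos(4*B_t)) dB_t.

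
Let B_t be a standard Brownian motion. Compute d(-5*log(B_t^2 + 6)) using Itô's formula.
d(-5*log(B_t^2 + 6)) = (5*(B_t^2 - 6)/(B_t^2 + 6)^2) dt + (-10*B_t/(B_t^2 + 6)) dB_t

Itô's formula for f(B_t) gives d f(B_t) = f'(B_t) dB_t + (1/2) f''(B_t) dt. Compute derivatives of f(x) = -5*log(x^2 + 6):
  f'(x)  = -10*x/(x^2 + 6)
  f''(x) = 10*(x^2 - 6)/(x^2 + 6)^2
Substitute x = B_t and multiply the f'' term by 1/2:
  drift     = (1/2) * (10*(x^2 - 6)/(x^2 + 6)^2) evaluated at B_t = 5*(B_t^2 - 6)/(B_t^2 + 6)^2
  diffusion = (-10*x/(x^2 + 6)) evaluated at B_t = -10*B_t/(B_t^2 + 6)
Therefore d(-5*log(B_t^2 + 6)) = (5*(B_t^2 - 6)/(B_t^2 + 6)^2) dt + (-10*B_t/(B_t^2 + 6)) dB_t.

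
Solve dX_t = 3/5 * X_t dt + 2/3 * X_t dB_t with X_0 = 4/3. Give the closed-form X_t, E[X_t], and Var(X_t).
X_t = 4/3 * exp((17/45) t + (2/3) B_t); E[X_t] = 4*exp(3*t/5)/3; Var(X_t) = 16*(exp(4*t/9) - 1)*exp(6*t/5)/9

For GBM dX = mu X dt + sigma X dB with X_0 = x_0, apply Itô to Y = log X: dY = (mu - sigma^2/2) dt + sigma dB, so Y_t = log(x_0) + (mu - sigma^2/2) t + sigma B_t and hence X_t = x_0 * exp((mu - sigma^2/2) t + sigma B_t).
With mu = 3/5, sigma = 2/3, x_0 = 4/3, this gives:
  X_t = 4/3 * exp((17/45) * t + (2/3) * B_t).
Since sigma*B_t ~ Normal(0, sigma^2 t), E[exp(sigma*B_t)] = exp(sigma^2 t / 2); so E[X_t] = x_0 * exp((mu - sigma^2/2) t) * exp(sigma^2 t / 2) = x_0 * exp(mu t) = 4*exp(3*t/5)/3.
Var(X_t) = E[X_t^2] - (E[X_t])^2 = x_0^2 * exp(2 mu t) * (exp(sigma^2 t) - 1) = 16*(exp(4*t/9) - 1)*exp(6*t/5)/9.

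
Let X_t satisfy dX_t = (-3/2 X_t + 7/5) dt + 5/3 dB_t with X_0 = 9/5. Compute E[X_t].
E[X_t] = 14/15 + 13*exp(-3*t/2)/15

Taking expectations and using E[dB_t] = 0, the mean m(t) = E[X_t] satisfies the ODE m'(t) = a m(t) + b with m(0) = x_0. With a = -3/2, b = 7/5, x_0 = 9/5, the solution is
  m(t) = x_0 * exp(a t) + (b/a) * (exp(a t) - 1)
       = (9/5) * exp((-3/2) t) + ((7/5)/(-3/2)) * (exp((-3/2) t) - 1)
       = 14/15 + 13*exp(-3*t/2)/15.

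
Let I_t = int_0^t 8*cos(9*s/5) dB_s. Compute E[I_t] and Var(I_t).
E[I_t] = 0; Var(I_t) = 32*t + 80*sin(18*t/5)/9

The Itô integral of a deterministic integrand f(s) has mean 0 because each increment f(s) * (B_{s+ds} - B_s) has mean 0. By the Itô isometry:
  Var( int_0^t f(s) dB_s ) = E[ (int_0^t f(s) dB_s)^2 ] = int_0^t f(s)^2 ds.
Here f(s) = 8*cos(9*s/5), so f(s)^2 = 64*cos(9*s/5)^2. Integrate:
  int_0^t (64*cos(9*s/5)^2) ds = 32*t + 80*sin(18*t/5)/9.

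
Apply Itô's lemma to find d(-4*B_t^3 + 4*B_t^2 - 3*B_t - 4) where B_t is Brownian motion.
d(-4*B_t^3 + 4*B_t^2 - 3*B_t - 4) = (4 - 12*B_t) dt + (-12*B_t^2 + 8*B_t - 3) dB_t

Itô's formula for f(B_t) gives d f(B_t) = f'(B_t) dB_t + (1/2) f''(B_t) dt. Compute derivatives of f(x) = -4*x^3 + 4*x^2 - 3*x - 4:
  f'(x)  = -12*x^2 + 8*x - 3
  f''(x) = 8 - 24*x
Substitute x = B_t and multiply the f'' term by 1/2:
  drift     = (1/2) * (8 - 24*x) evaluated at B_t = 4 - 12*B_t
  diffusion = (-12*x^2 + 8*x - 3) evaluated at B_t = -12*B_t^2 + 8*B_t - 3
Therefore d(-4*B_t^3 + 4*B_t^2 - 3*B_t - 4) = (4 - 12*B_t) dt + (-12*B_t^2 + 8*B_t - 3) dB_t.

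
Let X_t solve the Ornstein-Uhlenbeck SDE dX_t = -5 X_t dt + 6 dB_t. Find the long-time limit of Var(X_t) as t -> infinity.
lim Var(X_t) = 18/5

The OU SDE dX = -theta X dt + sigma dB admits the integrating factor exp(theta t): d(exp(theta t) X_t) = sigma exp(theta t) dB_t. Integrating from 0 to t gives X_t = x_0 * exp(-theta t) + sigma * int_0^t exp(-theta (t-s)) dB_s for any initial x_0. The Itô integral has variance (by the Itô isometry) sigma^2 * int_0^t exp(-2 theta (t - s)) ds = sigma^2 * (1 - exp(-2 theta t)) / (2 theta), independent of x_0.
With theta = 5, sigma = 6:
  Var(X_t) = (6)^2 * (1 - exp(-2*5 t)) / (2 * 5) = 18/5 - 18*exp(-10*t)/5.
As t -> infinity, exp(-2*5 t) -> 0, so the stationary variance is sigma^2 / (2 theta) = 18/5.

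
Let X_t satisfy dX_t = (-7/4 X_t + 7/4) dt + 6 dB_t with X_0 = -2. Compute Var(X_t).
Var(X_t) = 72/7 - 72*exp(-7*t/2)/7

The variance V(t) = Var(X_t) satisfies V'(t) = 2 a V(t) + c^2 with V(0) = 0 (drift coefficient is linear in X, diffusion is constant). With a = -7/4, c = 6, the solution is
  V(t) = (c^2 / (2 a)) * (exp(2 a t) - 1)
       = (6^2 / (2*(-7/4))) * (exp((-7/2) t) - 1)
       = 72/7 - 72*exp(-7*t/2)/7.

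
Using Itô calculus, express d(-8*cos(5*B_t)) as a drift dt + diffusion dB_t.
d(-8*cos(5*B_t)) = (100*cos(5*B_t)) dt + (40*sin(5*B_t)) dB_t

Itô's formula for f(B_t) gives d f(B_t) = f'(B_t) dB_t + (1/2) f''(B_t) dt. Compute derivatives of f(x) = -8*cos(5*x):
  f'(x)  = 40*sin(5*x)
  f''(x) = 200*cos(5*x)
Substitute x = B_t and multiply the f'' term by 1/2:
  drift     = (1/2) * (200*cos(5*x)) evaluated at B_t = 100*cos(5*B_t)
  diffusion = (40*sin(5*x)) evaluated at B_t = 40*sin(5*B_t)
Therefore d(-8*cos(5*B_t)) = (100*cos(5*B_t)) dt + (40*sin(5*B_t)) dB_t.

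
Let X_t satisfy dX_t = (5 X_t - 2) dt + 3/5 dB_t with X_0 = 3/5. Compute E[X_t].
E[X_t] = exp(5*t)/5 + 2/5

Taking expectations and using E[dB_t] = 0, the mean m(t) = E[X_t] satisfies the ODE m'(t) = a m(t) + b with m(0) = x_0. With a = 5, b = -2, x_0 = 3/5, the solution is
  m(t) = x_0 * exp(a t) + (b/a) * (exp(a t) - 1)
       = (3/5) * exp(5 t) + ((-2)/5) * (exp(5 t) - 1)
       = exp(5*t)/5 + 2/5.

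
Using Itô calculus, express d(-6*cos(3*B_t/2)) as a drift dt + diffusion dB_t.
d(-6*cos(3*B_t/2)) = (27*cos(3*B_t/2)/4) dt + (9*sin(3*B_t/2)) dB_t

Itô's formula for f(B_t) gives d f(B_t) = f'(B_t) dB_t + (1/2) f''(B_t) dt. Compute derivatives of f(x) = -6*cos(3*x/2):
  f'(x)  = 9*sin(3*x/2)
  f''(x) = 27*cos(3*x/2)/2
Substitute x = B_t and multiply the f'' term by 1/2:
  drift     = (1/2) * (27*cos(3*x/2)/2) evaluated at B_t = 27*cos(3*B_t/2)/4
  diffusion = (9*sin(3*x/2)) evaluated at B_t = 9*sin(3*B_t/2)
Therefore d(-6*cos(3*B_t/2)) = (27*cos(3*B_t/2)/4) dt + (9*sin(3*B_t/2)) dB_t.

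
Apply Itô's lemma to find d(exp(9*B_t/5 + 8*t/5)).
d(exp(9*B_t/5 + 8*t/5)) = (161*exp(9*B_t/5 + 8*t/5)/50) dt + (9*exp(9*B_t/5 + 8*t/5)/5) dB_t

Itô's formula for f(t, x): d f(t, B_t) = (f_t + (1/2) f_xx) dt + f_x dB_t. Compute partials of f(t, x) = exp(8*t/5 + 9*x/5):
  f_t(t,x)  = 8*exp(8*t/5 + 9*x/5)/5
  f_x(t,x)  = 9*exp(8*t/5 + 9*x/5)/5
  f_xx(t,x) = 81*exp(8*t/5 + 9*x/5)/25
Assemble drift = f_t + (1/2) f_xx = 161*exp(8*t/5 + 9*x/5)/50 and diffusion = f_x = 9*exp(8*t/5 + 9*x/5)/5. Substituting x = B_t:
  d(exp(9*B_t/5 + 8*t/5)) = (161*exp(9*B_t/5 + 8*t/5)/50) dt + (9*exp(9*B_t/5 + 8*t/5)/5) dB_t.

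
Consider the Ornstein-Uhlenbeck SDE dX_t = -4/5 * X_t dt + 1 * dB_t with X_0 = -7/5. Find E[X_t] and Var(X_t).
E[X_t] = -7*exp(-4*t/5)/5; Var(X_t) = 5/8 - 5*exp(-8*t/5)/8

The OU SDE dX = -theta X dt + sigma dB admits the integrating factor exp(theta t): d(exp(theta t) X_t) = sigma exp(theta t) dB_t. Integrating from 0 to t:
  X_t = x_0 * exp(-theta t) + sigma * int_0^t exp(-theta (t-s)) dB_s.
The Itô integral has mean 0 and (by the Itô isometry) variance sigma^2 * int_0^t exp(-2 theta (t - s)) ds = sigma^2 * (1 - exp(-2 theta t)) / (2 theta).
With theta = 4/5, sigma = 1, x_0 = -7/5:
  E[X_t] = -7/5 * exp(-4/5 t) = -7*exp(-4*t/5)/5
  Var(X_t) = (1)^2 * (1 - exp(-2*4/5 t)) / (2 * 4/5) = 5/8 - 5*exp(-8*t/5)/8.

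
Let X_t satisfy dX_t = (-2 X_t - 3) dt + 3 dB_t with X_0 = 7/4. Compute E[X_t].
E[X_t] = -3/2 + 13*exp(-2*t)/4

Taking expectations and using E[dB_t] = 0, the mean m(t) = E[X_t] satisfies the ODE m'(t) = a m(t) + b with m(0) = x_0. With a = -2, b = -3, x_0 = 7/4, the solution is
  m(t) = x_0 * exp(a t) + (b/a) * (exp(a t) - 1)
       = (7/4) * exp((-2) t) + ((-3)/(-2)) * (exp((-2) t) - 1)
       = -3/2 + 13*exp(-2*t)/4.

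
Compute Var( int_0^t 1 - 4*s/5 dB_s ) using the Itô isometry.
Var = t*(16*t^2 - 60*t + 75)/75

The Itô integral of a deterministic integrand f(s) has mean 0 because each increment f(s) * (B_{s+ds} - B_s) has mean 0. By the Itô isometry:
  Var( int_0^t f(s) dB_s ) = E[ (int_0^t f(s) dB_s)^2 ] = int_0^t f(s)^2 ds.
Here f(s) = 1 - 4*s/5, so f(s)^2 = (4*s - 5)^2/25. Integrate:
  int_0^t ((4*s - 5)^2/25) ds = t*(16*t^2 - 60*t + 75)/75.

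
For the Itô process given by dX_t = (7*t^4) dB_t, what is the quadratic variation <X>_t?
<X>_t = 49*t^9/9

For an Itô process dX_t = a(t) dt + b(t) dB_t, the quadratic variation is <X>_t = int_0^t b(s)^2 ds (the drift term does not contribute). Here b(s) = 7*s^4, so
  b(s)^2 = 49*s^8.
Integrating from 0 to t:
  <X>_t = int_0^t (49*s^8) ds = 49*t^9/9.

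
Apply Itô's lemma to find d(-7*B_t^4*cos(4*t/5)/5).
d(-7*B_t^4*cos(4*t/5)/5) = (14*B_t^2*(2*B_t^2*sin(4*t/5) - 15*cos(4*t/5))/25) dt + (-28*B_t^3*cos(4*t/5)/5) dB_t

Itô's formula for f(t, x): d f(t, B_t) = (f_t + (1/2) f_xx) dt + f_x dB_t. Compute partials of f(t, x) = -7*x^4*cos(4*t/5)/5:
  f_t(t,x)  = 28*x^4*sin(4*t/5)/25
  f_x(t,x)  = -28*x^3*cos(4*t/5)/5
  f_xx(t,x) = -84*x^2*cos(4*t/5)/5
Assemble drift = f_t + (1/2) f_xx = 14*x^2*(2*x^2*sin(4*t/5) - 15*cos(4*t/5))/25 and diffusion = f_x = -28*x^3*cos(4*t/5)/5. Substituting x = B_t:
  d(-7*B_t^4*cos(4*t/5)/5) = (14*B_t^2*(2*B_t^2*sin(4*t/5) - 15*cos(4*t/5))/25) dt + (-28*B_t^3*cos(4*t/5)/5) dB_t.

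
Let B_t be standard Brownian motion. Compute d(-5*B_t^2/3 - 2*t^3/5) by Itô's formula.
d(-5*B_t^2/3 - 2*t^3/5) = (-6*t^2/5 - 5/3) dt + (-10*B_t/3) dB_t

Itô's formula for f(t, x): d f(t, B_t) = (f_t + (1/2) f_xx) dt + f_x dB_t. Compute partials of f(t, x) = -2*t^3/5 - 5*x^2/3:
  f_t(t,x)  = -6*t^2/5
  f_x(t,x)  = -10*x/3
  f_xx(t,x) = -10/3
Assemble drift = f_t + (1/2) f_xx = -6*t^2/5 - 5/3 and diffusion = f_x = -10*x/3. Substituting x = B_t:
  d(-5*B_t^2/3 - 2*t^3/5) = (-6*t^2/5 - 5/3) dt + (-10*B_t/3) dB_t.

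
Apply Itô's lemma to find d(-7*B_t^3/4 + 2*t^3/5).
d(-7*B_t^3/4 + 2*t^3/5) = (-21*B_t/4 + 6*t^2/5) dt + (-21*B_t^2/4) dB_t

Itô's formula for f(t, x): d f(t, B_t) = (f_t + (1/2) f_xx) dt + f_x dB_t. Compute partials of f(t, x) = 2*t^3/5 - 7*x^3/4:
  f_t(t,x)  = 6*t^2/5
  f_x(t,x)  = -21*x^2/4
  f_xx(t,x) = -21*x/2
Assemble drift = f_t + (1/2) f_xx = 6*t^2/5 - 21*x/4 and diffusion = f_x = -21*x^2/4. Substituting x = B_t:
  d(-7*B_t^3/4 + 2*t^3/5) = (-21*B_t/4 + 6*t^2/5) dt + (-21*B_t^2/4) dB_t.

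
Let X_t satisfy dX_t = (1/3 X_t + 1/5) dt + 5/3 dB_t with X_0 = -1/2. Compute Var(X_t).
Var(X_t) = 25*exp(2*t/3)/6 - 25/6

The variance V(t) = Var(X_t) satisfies V'(t) = 2 a V(t) + c^2 with V(0) = 0 (drift coefficient is linear in X, diffusion is constant). With a = 1/3, c = 5/3, the solution is
  V(t) = (c^2 / (2 a)) * (exp(2 a t) - 1)
       = ((5/3)^2 / (2*(1/3))) * (exp((2/3) t) - 1)
       = 25*exp(2*t/3)/6 - 25/6.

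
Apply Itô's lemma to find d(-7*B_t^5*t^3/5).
d(-7*B_t^5*t^3/5) = (B_t^3*t^2*(-21*B_t^2/5 - 14*t)) dt + (-7*B_t^4*t^3) dB_t

Itô's formula for f(t, x): d f(t, B_t) = (f_t + (1/2) f_xx) dt + f_x dB_t. Compute partials of f(t, x) = -7*t^3*x^5/5:
  f_t(t,x)  = -21*t^2*x^5/5
  f_x(t,x)  = -7*t^3*x^4
  f_xx(t,x) = -28*t^3*x^3
Assemble drift = f_t + (1/2) f_xx = t^2*x^3*(-14*t - 21*x^2/5) and diffusion = f_x = -7*t^3*x^4. Substituting x = B_t:
  d(-7*B_t^5*t^3/5) = (B_t^3*t^2*(-21*B_t^2/5 - 14*t)) dt + (-7*B_t^4*t^3) dB_t.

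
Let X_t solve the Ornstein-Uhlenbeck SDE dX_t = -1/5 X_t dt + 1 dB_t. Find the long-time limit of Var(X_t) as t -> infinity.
lim Var(X_t) = 5/2

The OU SDE dX = -theta X dt + sigma dB admits the integrating factor exp(theta t): d(exp(theta t) X_t) = sigma exp(theta t) dB_t. Integrating from 0 to t gives X_t = x_0 * exp(-theta t) + sigma * int_0^t exp(-theta (t-s)) dB_s for any initial x_0. The Itô integral has variance (by the Itô isometry) sigma^2 * int_0^t exp(-2 theta (t - s)) ds = sigma^2 * (1 - exp(-2 theta t)) / (2 theta), independent of x_0.
With theta = 1/5, sigma = 1:
  Var(X_t) = (1)^2 * (1 - exp(-2*1/5 t)) / (2 * 1/5) = 5/2 - 5*exp(-2*t/5)/2.
As t -> infinity, exp(-2*1/5 t) -> 0, so the stationary variance is sigma^2 / (2 theta) = 5/2.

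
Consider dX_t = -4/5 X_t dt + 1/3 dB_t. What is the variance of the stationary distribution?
lim Var(X_t) = 5/72

The OU SDE dX = -theta X dt + sigma dB admits the integrating factor exp(theta t): d(exp(theta t) X_t) = sigma exp(theta t) dB_t. Integrating from 0 to t gives X_t = x_0 * exp(-theta t) + sigma * int_0^t exp(-theta (t-s)) dB_s for any initial x_0. The Itô integral has variance (by the Itô isometry) sigma^2 * int_0^t exp(-2 theta (t - s)) ds = sigma^2 * (1 - exp(-2 theta t)) / (2 theta), independent of x_0.
With theta = 4/5, sigma = 1/3:
  Var(X_t) = (1/3)^2 * (1 - exp(-2*4/5 t)) / (2 * 4/5) = 5/72 - 5*exp(-8*t/5)/72.
As t -> infinity, exp(-2*4/5 t) -> 0, so the stationary variance is sigma^2 / (2 theta) = 5/72.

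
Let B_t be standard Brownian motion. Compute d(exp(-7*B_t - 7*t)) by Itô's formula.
d(exp(-7*B_t - 7*t)) = (35*exp(-7*B_t - 7*t)/2) dt + (-7*exp(-7*B_t - 7*t)) dB_t

Itô's formula for f(t, x): d f(t, B_t) = (f_t + (1/2) f_xx) dt + f_x dB_t. Compute partials of f(t, x) = exp(-7*t - 7*x):
  f_t(t,x)  = -7*exp(-7*t - 7*x)
  f_x(t,x)  = -7*exp(-7*t - 7*x)
  f_xx(t,x) = 49*exp(-7*t - 7*x)
Assemble drift = f_t + (1/2) f_xx = 35*exp(-7*t - 7*x)/2 and diffusion = f_x = -7*exp(-7*t - 7*x). Substituting x = B_t:
  d(exp(-7*B_t - 7*t)) = (35*exp(-7*B_t - 7*t)/2) dt + (-7*exp(-7*B_t - 7*t)) dB_t.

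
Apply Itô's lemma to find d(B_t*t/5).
d(B_t*t/5) = (B_t/5) dt + (t/5) dB_t

Itô's formula for f(t, x): d f(t, B_t) = (f_t + (1/2) f_xx) dt + f_x dB_t. Compute partials of f(t, x) = t*x/5:
  f_t(t,x)  = x/5
  f_x(t,x)  = t/5
  f_xx(t,x) = 0
Assemble drift = f_t + (1/2) f_xx = x/5 and diffusion = f_x = t/5. Substituting x = B_t:
  d(B_t*t/5) = (B_t/5) dt + (t/5) dB_t.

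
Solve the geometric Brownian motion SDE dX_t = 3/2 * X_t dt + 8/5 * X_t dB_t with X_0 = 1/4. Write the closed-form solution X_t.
X_t = 1/4 * exp((11/50) * t + (8/5) * B_t)

For GBM dX = mu X dt + sigma X dB with X_0 = x_0, apply Itô to Y = log X: dY = (mu - sigma^2/2) dt + sigma dB, so Y_t = log(x_0) + (mu - sigma^2/2) t + sigma B_t and hence X_t = x_0 * exp((mu - sigma^2/2) t + sigma B_t).
With mu = 3/2, sigma = 8/5, x_0 = 1/4, this gives:
  X_t = 1/4 * exp((11/50) * t + (8/5) * B_t).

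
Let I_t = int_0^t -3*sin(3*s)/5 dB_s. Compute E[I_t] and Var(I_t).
E[I_t] = 0; Var(I_t) = 9*t/50 - 3*sin(6*t)/100

The Itô integral of a deterministic integrand f(s) has mean 0 because each increment f(s) * (B_{s+ds} - B_s) has mean 0. By the Itô isometry:
  Var( int_0^t f(s) dB_s ) = E[ (int_0^t f(s) dB_s)^2 ] = int_0^t f(s)^2 ds.
Here f(s) = -3*sin(3*s)/5, so f(s)^2 = 9*sin(3*s)^2/25. Integrate:
  int_0^t (9*sin(3*s)^2/25) ds = 9*t/50 - 3*sin(6*t)/100.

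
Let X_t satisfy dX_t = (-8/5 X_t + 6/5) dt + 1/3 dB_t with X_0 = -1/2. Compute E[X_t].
E[X_t] = 3/4 - 5*exp(-8*t/5)/4

Taking expectations and using E[dB_t] = 0, the mean m(t) = E[X_t] satisfies the ODE m'(t) = a m(t) + b with m(0) = x_0. With a = -8/5, b = 6/5, x_0 = -1/2, the solution is
  m(t) = x_0 * exp(a t) + (b/a) * (exp(a t) - 1)
       = (-1/2) * exp((-8/5) t) + ((6/5)/(-8/5)) * (exp((-8/5) t) - 1)
       = 3/4 - 5*exp(-8*t/5)/4.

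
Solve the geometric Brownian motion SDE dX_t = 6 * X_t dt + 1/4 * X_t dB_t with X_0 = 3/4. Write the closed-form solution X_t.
X_t = 3/4 * exp((191/32) * t + (1/4) * B_t)

For GBM dX = mu X dt + sigma X dB with X_0 = x_0, apply Itô to Y = log X: dY = (mu - sigma^2/2) dt + sigma dB, so Y_t = log(x_0) + (mu - sigma^2/2) t + sigma B_t and hence X_t = x_0 * exp((mu - sigma^2/2) t + sigma B_t).
With mu = 6, sigma = 1/4, x_0 = 3/4, this gives:
  X_t = 3/4 * exp((191/32) * t + (1/4) * B_t).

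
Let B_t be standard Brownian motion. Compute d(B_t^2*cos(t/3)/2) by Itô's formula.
d(B_t^2*cos(t/3)/2) = (-B_t^2*sin(t/3)/6 + cos(t/3)/2) dt + (B_t*cos(t/3)) dB_t

Itô's formula for f(t, x): d f(t, B_t) = (f_t + (1/2) f_xx) dt + f_x dB_t. Compute partials of f(t, x) = x^2*cos(t/3)/2:
  f_t(t,x)  = -x^2*sin(t/3)/6
  f_x(t,x)  = x*cos(t/3)
  f_xx(t,x) = cos(t/3)
Assemble drift = f_t + (1/2) f_xx = -x^2*sin(t/3)/6 + cos(t/3)/2 and diffusion = f_x = x*cos(t/3). Substituting x = B_t:
  d(B_t^2*cos(t/3)/2) = (-B_t^2*sin(t/3)/6 + cos(t/3)/2) dt + (B_t*cos(t/3)) dB_t.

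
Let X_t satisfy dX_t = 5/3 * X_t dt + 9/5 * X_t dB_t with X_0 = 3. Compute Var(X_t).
Var(X_t) = 9*(exp(81*t/25) - 1)*exp(10*t/3)

For GBM dX = mu X dt + sigma X dB with X_0 = x_0, apply Itô to Y = log X: dY = (mu - sigma^2/2) dt + sigma dB, so Y_t = log(x_0) + (mu - sigma^2/2) t + sigma B_t and hence X_t = x_0 * exp((mu - sigma^2/2) t + sigma B_t).
With mu = 5/3, sigma = 9/5, x_0 = 3, this gives:
  X_t = 3 * exp((7/150) * t + (9/5) * B_t).
Since sigma*B_t ~ Normal(0, sigma^2 t), E[exp(sigma*B_t)] = exp(sigma^2 t / 2); so E[X_t] = x_0 * exp((mu - sigma^2/2) t) * exp(sigma^2 t / 2) = x_0 * exp(mu t) = 3*exp(5*t/3).
Var(X_t) = E[X_t^2] - (E[X_t])^2 = x_0^2 * exp(2 mu t) * (exp(sigma^2 t) - 1) = 9*(exp(81*t/25) - 1)*exp(10*t/3).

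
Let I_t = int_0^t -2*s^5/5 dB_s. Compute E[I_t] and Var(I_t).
E[I_t] = 0; Var(I_t) = 4*t^11/275

The Itô integral of a deterministic integrand f(s) has mean 0 because each increment f(s) * (B_{s+ds} - B_s) has mean 0. By the Itô isometry:
  Var( int_0^t f(s) dB_s ) = E[ (int_0^t f(s) dB_s)^2 ] = int_0^t f(s)^2 ds.
Here f(s) = -2*s^5/5, so f(s)^2 = 4*s^10/25. Integrate:
  int_0^t (4*s^10/25) ds = 4*t^11/275.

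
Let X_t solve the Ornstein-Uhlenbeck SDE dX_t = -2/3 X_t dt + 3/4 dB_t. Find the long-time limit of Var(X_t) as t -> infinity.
lim Var(X_t) = 27/64

The OU SDE dX = -theta X dt + sigma dB admits the integrating factor exp(theta t): d(exp(theta t) X_t) = sigma exp(theta t) dB_t. Integrating from 0 to t gives X_t = x_0 * exp(-theta t) + sigma * int_0^t exp(-theta (t-s)) dB_s for any initial x_0. The Itô integral has variance (by the Itô isometry) sigma^2 * int_0^t exp(-2 theta (t - s)) ds = sigma^2 * (1 - exp(-2 theta t)) / (2 theta), independent of x_0.
With theta = 2/3, sigma = 3/4:
  Var(X_t) = (3/4)^2 * (1 - exp(-2*2/3 t)) / (2 * 2/3) = 27/64 - 27*exp(-4*t/3)/64.
As t -> infinity, exp(-2*2/3 t) -> 0, so the stationary variance is sigma^2 / (2 theta) = 27/64.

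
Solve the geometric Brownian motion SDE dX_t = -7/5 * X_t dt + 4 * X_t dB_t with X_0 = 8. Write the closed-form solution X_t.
X_t = 8 * exp((-47/5) * t + (4) * B_t)

For GBM dX = mu X dt + sigma X dB with X_0 = x_0, apply Itô to Y = log X: dY = (mu - sigma^2/2) dt + sigma dB, so Y_t = log(x_0) + (mu - sigma^2/2) t + sigma B_t and hence X_t = x_0 * exp((mu - sigma^2/2) t + sigma B_t).
With mu = -7/5, sigma = 4, x_0 = 8, this gives:
  X_t = 8 * exp((-47/5) * t + (4) * B_t).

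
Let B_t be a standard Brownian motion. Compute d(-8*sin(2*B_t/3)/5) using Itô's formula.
d(-8*sin(2*B_t/3)/5) = (16*sin(2*B_t/3)/45) dt + (-16*cos(2*B_t/3)/15) dB_t

Itô's formula for f(B_t) gives d f(B_t) = f'(B_t) dB_t + (1/2) f''(B_t) dt. Compute derivatives of f(x) = -8*sin(2*x/3)/5:
  f'(x)  = -16*cos(2*x/3)/15
  f''(x) = 32*sin(2*x/3)/45
Substitute x = B_t and multiply the f'' term by 1/2:
  drift     = (1/2) * (32*sin(2*x/3)/45) evaluated at B_t = 16*sin(2*B_t/3)/45
  diffusion = (-16*cos(2*x/3)/15) evaluated at B_t = -16*cos(2*B_t/3)/15
Therefore d(-8*sin(2*B_t/3)/5) = (16*sin(2*B_t/3)/45) dt + (-16*cos(2*B_t/3)/15) dB_t.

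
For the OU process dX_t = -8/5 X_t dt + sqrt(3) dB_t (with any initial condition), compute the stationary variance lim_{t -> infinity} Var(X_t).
lim Var(X_t) = 15/16

The OU SDE dX = -theta X dt + sigma dB admits the integrating factor exp(theta t): d(exp(theta t) X_t) = sigma exp(theta t) dB_t. Integrating from 0 to t gives X_t = x_0 * exp(-theta t) + sigma * int_0^t exp(-theta (t-s)) dB_s for any initial x_0. The Itô integral has variance (by the Itô isometry) sigma^2 * int_0^t exp(-2 theta (t - s)) ds = sigma^2 * (1 - exp(-2 theta t)) / (2 theta), independent of x_0.
With theta = 8/5, sigma = sqrt(3):
  Var(X_t) = (sqrt(3))^2 * (1 - exp(-2*8/5 t)) / (2 * 8/5) = 15/16 - 15*exp(-16*t/5)/16.
As t -> infinity, exp(-2*8/5 t) -> 0, so the stationary variance is sigma^2 / (2 theta) = 15/16.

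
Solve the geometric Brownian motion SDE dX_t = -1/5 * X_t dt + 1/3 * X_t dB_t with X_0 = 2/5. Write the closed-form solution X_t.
X_t = 2/5 * exp((-23/90) * t + (1/3) * B_t)

For GBM dX = mu X dt + sigma X dB with X_0 = x_0, apply Itô to Y = log X: dY = (mu - sigma^2/2) dt + sigma dB, so Y_t = log(x_0) + (mu - sigma^2/2) t + sigma B_t and hence X_t = x_0 * exp((mu - sigma^2/2) t + sigma B_t).
With mu = -1/5, sigma = 1/3, x_0 = 2/5, this gives:
  X_t = 2/5 * exp((-23/90) * t + (1/3) * B_t).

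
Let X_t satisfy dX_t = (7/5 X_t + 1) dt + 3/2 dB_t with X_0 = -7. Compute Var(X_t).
Var(X_t) = 45*exp(14*t/5)/56 - 45/56

The variance V(t) = Var(X_t) satisfies V'(t) = 2 a V(t) + c^2 with V(0) = 0 (drift coefficient is linear in X, diffusion is constant). With a = 7/5, c = 3/2, the solution is
  V(t) = (c^2 / (2 a)) * (exp(2 a t) - 1)
       = ((3/2)^2 / (2*(7/5))) * (exp((14/5) t) - 1)
       = 45*exp(14*t/5)/56 - 45/56.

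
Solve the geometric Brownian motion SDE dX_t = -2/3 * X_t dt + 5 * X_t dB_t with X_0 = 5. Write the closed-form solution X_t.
X_t = 5 * exp((-79/6) * t + (5) * B_t)

For GBM dX = mu X dt + sigma X dB with X_0 = x_0, apply Itô to Y = log X: dY = (mu - sigma^2/2) dt + sigma dB, so Y_t = log(x_0) + (mu - sigma^2/2) t + sigma B_t and hence X_t = x_0 * exp((mu - sigma^2/2) t + sigma B_t).
With mu = -2/3, sigma = 5, x_0 = 5, this gives:
  X_t = 5 * exp((-79/6) * t + (5) * B_t).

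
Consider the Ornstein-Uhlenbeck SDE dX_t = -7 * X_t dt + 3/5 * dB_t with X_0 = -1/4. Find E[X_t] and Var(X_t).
E[X_t] = -exp(-7*t)/4; Var(X_t) = 9/350 - 9*exp(-14*t)/350

The OU SDE dX = -theta X dt + sigma dB admits the integrating factor exp(theta t): d(exp(theta t) X_t) = sigma exp(theta t) dB_t. Integrating from 0 to t:
  X_t = x_0 * exp(-theta t) + sigma * int_0^t exp(-theta (t-s)) dB_s.
The Itô integral has mean 0 and (by the Itô isometry) variance sigma^2 * int_0^t exp(-2 theta (t - s)) ds = sigma^2 * (1 - exp(-2 theta t)) / (2 theta).
With theta = 7, sigma = 3/5, x_0 = -1/4:
  E[X_t] = -1/4 * exp(-7 t) = -exp(-7*t)/4
  Var(X_t) = (3/5)^2 * (1 - exp(-2*7 t)) / (2 * 7) = 9/350 - 9*exp(-14*t)/350.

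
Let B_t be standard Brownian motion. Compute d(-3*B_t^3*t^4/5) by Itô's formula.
d(-3*B_t^3*t^4/5) = (3*B_t*t^3*(-4*B_t^2 - 3*t)/5) dt + (-9*B_t^2*t^4/5) dB_t

Itô's formula for f(t, x): d f(t, B_t) = (f_t + (1/2) f_xx) dt + f_x dB_t. Compute partials of f(t, x) = -3*t^4*x^3/5:
  f_t(t,x)  = -12*t^3*x^3/5
  f_x(t,x)  = -9*t^4*x^2/5
  f_xx(t,x) = -18*t^4*x/5
Assemble drift = f_t + (1/2) f_xx = 3*t^3*x*(-3*t - 4*x^2)/5 and diffusion = f_x = -9*t^4*x^2/5. Substituting x = B_t:
  d(-3*B_t^3*t^4/5) = (3*B_t*t^3*(-4*B_t^2 - 3*t)/5) dt + (-9*B_t^2*t^4/5) dB_t.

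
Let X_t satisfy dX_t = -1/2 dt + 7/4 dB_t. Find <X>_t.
<X>_t = 49*t/16

For an Itô process dX_t = a(t) dt + b(t) dB_t, the quadratic variation is <X>_t = int_0^t b(s)^2 ds (the drift term does not contribute). Here b(s) = 7/4, so
  b(s)^2 = 49/16.
Integrating from 0 to t:
  <X>_t = int_0^t (49/16) ds = 49*t/16.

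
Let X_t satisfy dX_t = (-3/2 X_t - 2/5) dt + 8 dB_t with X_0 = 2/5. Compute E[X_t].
E[X_t] = -4/15 + 2*exp(-3*t/2)/3

Taking expectations and using E[dB_t] = 0, the mean m(t) = E[X_t] satisfies the ODE m'(t) = a m(t) + b with m(0) = x_0. With a = -3/2, b = -2/5, x_0 = 2/5, the solution is
  m(t) = x_0 * exp(a t) + (b/a) * (exp(a t) - 1)
       = (2/5) * exp((-3/2) t) + ((-2/5)/(-3/2)) * (exp((-3/2) t) - 1)
       = -4/15 + 2*exp(-3*t/2)/3.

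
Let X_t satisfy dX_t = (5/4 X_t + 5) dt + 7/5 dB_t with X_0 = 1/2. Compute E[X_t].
E[X_t] = 9*exp(5*t/4)/2 - 4

Taking expectations and using E[dB_t] = 0, the mean m(t) = E[X_t] satisfies the ODE m'(t) = a m(t) + b with m(0) = x_0. With a = 5/4, b = 5, x_0 = 1/2, the solution is
  m(t) = x_0 * exp(a t) + (b/a) * (exp(a t) - 1)
       = (1/2) * exp((5/4) t) + (5/(5/4)) * (exp((5/4) t) - 1)
       = 9*exp(5*t/4)/2 - 4.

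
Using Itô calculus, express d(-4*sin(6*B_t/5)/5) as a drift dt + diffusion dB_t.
d(-4*sin(6*B_t/5)/5) = (72*sin(6*B_t/5)/125) dt + (-24*cos(6*B_t/5)/25) dB_t

Itô's formula for f(B_t) gives d f(B_t) = f'(B_t) dB_t + (1/2) f''(B_t) dt. Compute derivatives of f(x) = -4*sin(6*x/5)/5:
  f'(x)  = -24*cos(6*x/5)/25
  f''(x) = 144*sin(6*x/5)/125
Substitute x = B_t and multiply the f'' term by 1/2:
  drift     = (1/2) * (144*sin(6*x/5)/125) evaluated at B_t = 72*sin(6*B_t/5)/125
  diffusion = (-24*cos(6*x/5)/25) evaluated at B_t = -24*cos(6*B_t/5)/25
Therefore d(-4*sin(6*B_t/5)/5) = (72*sin(6*B_t/5)/125) dt + (-24*cos(6*B_t/5)/25) dB_t.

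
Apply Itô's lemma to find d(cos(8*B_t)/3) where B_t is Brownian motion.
d(cos(8*B_t)/3) = (-32*cos(8*B_t)/3) dt + (-8*sin(8*B_t)/3) dB_t

Itô's formula for f(B_t) gives d f(B_t) = f'(B_t) dB_t + (1/2) f''(B_t) dt. Compute derivatives of f(x) = cos(8*x)/3:
  f'(x)  = -8*sin(8*x)/3
  f''(x) = -64*cos(8*x)/3
Substitute x = B_t and multiply the f'' term by 1/2:
  drift     = (1/2) * (-64*cos(8*x)/3) evaluated at B_t = -32*cos(8*B_t)/3
  diffusion = (-8*sin(8*x)/3) evaluated at B_t = -8*sin(8*B_t)/3
Therefore d(cos(8*B_t)/3) = (-32*cos(8*B_t)/3) dt + (-8*sin(8*B_t)/3) dB_t.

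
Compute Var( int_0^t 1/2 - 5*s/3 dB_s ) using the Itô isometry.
Var = t*(100*t^2 - 90*t + 27)/108

The Itô integral of a deterministic integrand f(s) has mean 0 because each increment f(s) * (B_{s+ds} - B_s) has mean 0. By the Itô isometry:
  Var( int_0^t f(s) dB_s ) = E[ (int_0^t f(s) dB_s)^2 ] = int_0^t f(s)^2 ds.
Here f(s) = 1/2 - 5*s/3, so f(s)^2 = (10*s - 3)^2/36. Integrate:
  int_0^t ((10*s - 3)^2/36) ds = t*(100*t^2 - 90*t + 27)/108.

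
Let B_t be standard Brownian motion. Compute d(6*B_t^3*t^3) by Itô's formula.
d(6*B_t^3*t^3) = (18*B_t*t^2*(B_t^2 + t)) dt + (18*B_t^2*t^3) dB_t

Itô's formula for f(t, x): d f(t, B_t) = (f_t + (1/2) f_xx) dt + f_x dB_t. Compute partials of f(t, x) = 6*t^3*x^3:
  f_t(t,x)  = 18*t^2*x^3
  f_x(t,x)  = 18*t^3*x^2
  f_xx(t,x) = 36*t^3*x
Assemble drift = f_t + (1/2) f_xx = 18*t^2*x*(t + x^2) and diffusion = f_x = 18*t^3*x^2. Substituting x = B_t:
  d(6*B_t^3*t^3) = (18*B_t*t^2*(B_t^2 + t)) dt + (18*B_t^2*t^3) dB_t.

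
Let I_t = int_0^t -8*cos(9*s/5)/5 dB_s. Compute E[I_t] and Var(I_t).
E[I_t] = 0; Var(I_t) = 32*t/25 + 16*sin(18*t/5)/45

The Itô integral of a deterministic integrand f(s) has mean 0 because each increment f(s) * (B_{s+ds} - B_s) has mean 0. By the Itô isometry:
  Var( int_0^t f(s) dB_s ) = E[ (int_0^t f(s) dB_s)^2 ] = int_0^t f(s)^2 ds.
Here f(s) = -8*cos(9*s/5)/5, so f(s)^2 = 64*cos(9*s/5)^2/25. Integrate:
  int_0^t (64*cos(9*s/5)^2/25) ds = 32*t/25 + 16*sin(18*t/5)/45.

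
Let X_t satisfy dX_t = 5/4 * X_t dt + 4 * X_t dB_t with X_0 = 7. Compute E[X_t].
E[X_t] = 7*exp(5*t/4)

For GBM dX = mu X dt + sigma X dB with X_0 = x_0, apply Itô to Y = log X: dY = (mu - sigma^2/2) dt + sigma dB, so Y_t = log(x_0) + (mu - sigma^2/2) t + sigma B_t and hence X_t = x_0 * exp((mu - sigma^2/2) t + sigma B_t).
With mu = 5/4, sigma = 4, x_0 = 7, this gives:
  X_t = 7 * exp((-27/4) * t + (4) * B_t).
Since sigma*B_t ~ Normal(0, sigma^2 t), E[exp(sigma*B_t)] = exp(sigma^2 t / 2); so E[X_t] = x_0 * exp((mu - sigma^2/2) t) * exp(sigma^2 t / 2) = x_0 * exp(mu t) = 7*exp(5*t/4).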